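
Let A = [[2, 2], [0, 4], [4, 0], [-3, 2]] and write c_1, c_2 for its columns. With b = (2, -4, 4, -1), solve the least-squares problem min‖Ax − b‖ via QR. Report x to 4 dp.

c_1 = (2, 0, 4, -3); ‖c_1‖ = 5.3852, so e_1 = (0.3714, 0.0000, 0.7428, -0.5571).
e_1·c_2 = 0.3714·2 + 0.0000·4 + 0.7428·0 + (-0.5571)·2 = -0.3714.
u_2 = c_2 + 0.3714·e_1 = (2.1379, 4.0000, 0.2759, 1.7931).
‖u_2‖ = 4.8849, so e_2 = (0.4377, 0.8189, 0.0565, 0.3671).
Qᵀb = (4.2710, -2.5413).
Back-substitute: x_2 = -2.5413/4.8849 = -0.5202.
x_1 = (4.2710 + 0.3714·(-0.5202))/5.3852 = 0.7572.

x = (0.7572, -0.5202)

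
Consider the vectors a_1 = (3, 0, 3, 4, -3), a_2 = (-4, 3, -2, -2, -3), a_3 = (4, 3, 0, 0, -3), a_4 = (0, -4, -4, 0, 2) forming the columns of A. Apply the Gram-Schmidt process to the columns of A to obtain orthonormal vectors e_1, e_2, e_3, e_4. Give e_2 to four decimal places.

e_2 = (-0.4738, 0.5051, -0.1370, -0.0705, -0.7048)

a_1 = (3, 0, 3, 4, -3); ‖a_1‖ = 6.5574, so e_1 = (0.4575, 0.0000, 0.4575, 0.6100, -0.4575).
e_1·a_2 = 0.4575·(-4) + 0.0000·3 + 0.4575·(-2) + 0.6100·(-2) + (-0.4575)·(-3) = -2.5925.
u_2 = a_2 + 2.5925·e_1 = (-2.8140, 3.0000, -0.8140, -0.4186, -4.1860).
‖u_2‖ = 5.9396, so e_2 = (-0.4738, 0.5051, -0.1370, -0.0705, -0.7048).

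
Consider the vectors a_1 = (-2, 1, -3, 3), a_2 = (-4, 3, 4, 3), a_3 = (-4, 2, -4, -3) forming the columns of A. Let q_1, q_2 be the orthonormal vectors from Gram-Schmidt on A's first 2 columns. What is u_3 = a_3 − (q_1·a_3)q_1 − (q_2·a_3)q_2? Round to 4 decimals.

u_3 = (-3.3959, 1.8573, -1.5009, -4.3840)

a_1 = (-2, 1, -3, 3); ‖a_1‖ = 4.7958, so q_1 = (-0.4170, 0.2085, -0.6255, 0.6255).
q_1·a_2 = (-0.4170)·(-4) + 0.2085·3 + (-0.6255)·4 + 0.6255·3 = 1.6681.
u_2 = a_2 − 1.6681·q_1 = (-3.3043, 2.6522, 5.0435, 1.9565).
‖u_2‖ = 6.8715, so q_2 = (-0.4809, 0.3860, 0.7340, 0.2847).
q_1·a_3 = (-0.4170)·(-4) + 0.2085·2 + (-0.6255)·(-4) + 0.6255·(-3) = 2.7107; q_2·a_3 = (-0.4809)·(-4) + 0.3860·2 + 0.7340·(-4) + 0.2847·(-3) = -1.0946.
u_3 = a_3 − 2.7107·q_1 + 1.0946·q_2 = (-3.3959, 1.8573, -1.5009, -4.3840).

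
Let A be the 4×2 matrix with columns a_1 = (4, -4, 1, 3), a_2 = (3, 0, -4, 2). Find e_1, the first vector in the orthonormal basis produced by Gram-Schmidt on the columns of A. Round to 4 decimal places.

e_1 = (0.6172, -0.6172, 0.1543, 0.4629)

a_1 = (4, -4, 1, 3); ‖a_1‖ = 6.4807, so e_1 = (0.6172, -0.6172, 0.1543, 0.4629).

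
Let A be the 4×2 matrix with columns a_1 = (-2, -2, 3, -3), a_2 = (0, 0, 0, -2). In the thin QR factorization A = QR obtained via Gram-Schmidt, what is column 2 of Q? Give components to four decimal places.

e_2 = (0.2854, 0.2854, -0.4281, -0.8086)

e_1 = a_1/‖a_1‖ = (-2, -2, 3, -3)/5.0990 = (-0.3922, -0.3922, 0.5883, -0.5883).
r_{12} = e_1·a_2 = 1.1767.
u_2 = a_2 − 1.1767·e_1 = (0.4615, 0.4615, -0.6923, -1.3077).
‖u_2‖ = 1.6172, so e_2 = (0.2854, 0.2854, -0.4281, -0.8086).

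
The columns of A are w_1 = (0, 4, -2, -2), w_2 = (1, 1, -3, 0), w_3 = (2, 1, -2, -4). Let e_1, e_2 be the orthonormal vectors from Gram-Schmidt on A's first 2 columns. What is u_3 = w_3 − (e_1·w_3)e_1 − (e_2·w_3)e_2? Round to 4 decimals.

w_1 = (0, 4, -2, -2); ‖w_1‖ = 4.8990, so e_1 = (0.0000, 0.8165, -0.4082, -0.4082).
e_1·w_2 = 0.0000·1 + 0.8165·1 + (-0.4082)·(-3) + (-0.4082)·0 = 2.0412.
u_2 = w_2 − 2.0412·e_1 = (1.0000, -0.6667, -2.1667, 0.8333).
‖u_2‖ = 2.6141, so e_2 = (0.3825, -0.2550, -0.8288, 0.3188).
e_1·w_3 = 0.0000·2 + 0.8165·1 + (-0.4082)·(-2) + (-0.4082)·(-4) = 3.2660; e_2·w_3 = 0.3825·2 + (-0.2550)·1 + (-0.8288)·(-2) + 0.3188·(-4) = 0.8926.
u_3 = w_3 − 3.2660·e_1 − 0.8926·e_2 = (1.6585, -1.4390, 0.0732, -2.9512).

u_3 = (1.6585, -1.4390, 0.0732, -2.9512)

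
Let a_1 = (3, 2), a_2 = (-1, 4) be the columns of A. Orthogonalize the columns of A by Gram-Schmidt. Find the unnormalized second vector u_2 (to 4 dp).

u_2 = (-2.1538, 3.2308)

a_1 = (3, 2); ‖a_1‖ = 3.6056, so e_1 = (0.8321, 0.5547).
e_1·a_2 = 0.8321·(-1) + 0.5547·4 = 1.3868.
u_2 = a_2 − 1.3868·e_1 = (-2.1538, 3.2308).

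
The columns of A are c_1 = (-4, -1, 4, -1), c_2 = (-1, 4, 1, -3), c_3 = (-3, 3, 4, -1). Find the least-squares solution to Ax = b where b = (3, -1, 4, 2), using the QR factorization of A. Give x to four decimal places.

c_1 = (-4, -1, 4, -1); ‖c_1‖ = 5.8310, so q_1 = (-0.6860, -0.1715, 0.6860, -0.1715).
q_1·c_2 = (-0.6860)·(-1) + (-0.1715)·4 + 0.6860·1 + (-0.1715)·(-3) = 1.2005.
u_2 = c_2 − 1.2005·q_1 = (-0.1765, 4.2059, 0.1765, -2.7941).
‖u_2‖ = 5.0556, so q_2 = (-0.0349, 0.8319, 0.0349, -0.5527).
q_1·c_3 = (-0.6860)·(-3) + (-0.1715)·3 + 0.6860·4 + (-0.1715)·(-1) = 4.4590; q_2·c_3 = (-0.0349)·(-3) + 0.8319·3 + 0.0349·4 + (-0.5527)·(-1) = 3.2928.
u_3 = c_3 − 4.4590·q_1 − 3.2928·q_2 = (0.1738, 1.0253, 0.8262, 1.5846).
‖u_3‖ = 2.0676, so q_3 = (0.0840, 0.4959, 0.3996, 0.7664).
Qᵀb = (0.5145, -1.9024, 2.8874).
Back-substitute: x_3 = 2.8874/2.0676 = 1.3965.
x_2 = (-1.9024 − 3.2928·1.3965)/5.0556 = -1.2859.
x_1 = (0.5145 − 1.2005·(-1.2859) − 4.4590·1.3965)/5.8310 = -0.7149.

x = (-0.7149, -1.2859, 1.3965)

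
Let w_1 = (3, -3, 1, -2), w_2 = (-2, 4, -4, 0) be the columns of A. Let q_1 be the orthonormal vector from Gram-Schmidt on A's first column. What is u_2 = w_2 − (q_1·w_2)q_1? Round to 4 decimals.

u_2 = (0.8696, 1.1304, -3.0435, -1.9130)

q_1 = w_1/‖w_1‖ = (3, -3, 1, -2)/4.7958 = (0.6255, -0.6255, 0.2085, -0.4170).
r_{12} = q_1·w_2 = -4.5873.
u_2 = w_2 + 4.5873·q_1 = (0.8696, 1.1304, -3.0435, -1.9130).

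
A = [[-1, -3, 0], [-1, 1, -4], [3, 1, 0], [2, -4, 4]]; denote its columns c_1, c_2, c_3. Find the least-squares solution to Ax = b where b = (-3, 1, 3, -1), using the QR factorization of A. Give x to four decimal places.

x = (0.9091, 0.5455, -0.2500)

c_1 = (-1, -1, 3, 2); ‖c_1‖ = 3.8730, so q_1 = (-0.2582, -0.2582, 0.7746, 0.5164).
q_1·c_2 = (-0.2582)·(-3) + (-0.2582)·1 + 0.7746·1 + 0.5164·(-4) = -0.7746.
u_2 = c_2 + 0.7746·q_1 = (-3.2000, 0.8000, 1.6000, -3.6000).
‖u_2‖ = 5.1381, so q_2 = (-0.6228, 0.1557, 0.3114, -0.7006).
q_1·c_3 = (-0.2582)·0 + (-0.2582)·(-4) + 0.7746·0 + 0.5164·4 = 3.0984; q_2·c_3 = (-0.6228)·0 + 0.1557·(-4) + 0.3114·0 + (-0.7006)·4 = -3.4254.
u_3 = c_3 − 3.0984·q_1 + 3.4254·q_2 = (-1.3333, -2.6667, -1.3333, 0.0000).
‖u_3‖ = 3.2660, so q_3 = (-0.4082, -0.8165, -0.4082, 0.0000).
Qᵀb = (2.3238, 3.6589, -0.8165).
Back-substitute: x_3 = -0.8165/3.2660 = -0.2500.
x_2 = (3.6589 + 3.4254·(-0.2500))/5.1381 = 0.5455.
x_1 = (2.3238 + 0.7746·0.5455 − 3.0984·(-0.2500))/3.8730 = 0.9091.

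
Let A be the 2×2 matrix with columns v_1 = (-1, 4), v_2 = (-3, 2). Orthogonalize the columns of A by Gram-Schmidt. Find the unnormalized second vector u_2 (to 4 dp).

v_1 = (-1, 4); ‖v_1‖ = 4.1231, so e_1 = (-0.2425, 0.9701).
e_1·v_2 = (-0.2425)·(-3) + 0.9701·2 = 2.6679.
u_2 = v_2 − 2.6679·e_1 = (-2.3529, -0.5882).

u_2 = (-2.3529, -0.5882)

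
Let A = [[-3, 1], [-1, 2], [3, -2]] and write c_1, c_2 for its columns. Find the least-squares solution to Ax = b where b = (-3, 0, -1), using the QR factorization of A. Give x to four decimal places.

x = (0.8600, 0.9400)

c_1 = (-3, -1, 3); ‖c_1‖ = 4.3589, so q_1 = (-0.6882, -0.2294, 0.6882).
q_1·c_2 = (-0.6882)·1 + (-0.2294)·2 + 0.6882·(-2) = -2.5236.
u_2 = c_2 + 2.5236·q_1 = (-0.7368, 1.4211, -0.2632).
‖u_2‖ = 1.6222, so q_2 = (-0.4542, 0.8760, -0.1622).
Qᵀb = (1.3765, 1.5249).
Back-substitute: x_2 = 1.5249/1.6222 = 0.9400.
x_1 = (1.3765 + 2.5236·0.9400)/4.3589 = 0.8600.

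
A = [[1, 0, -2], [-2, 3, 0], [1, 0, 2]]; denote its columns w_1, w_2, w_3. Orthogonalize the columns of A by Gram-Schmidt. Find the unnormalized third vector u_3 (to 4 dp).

u_3 = (-2.0000, 0.0000, 2.0000)

e_1 = w_1/‖w_1‖ = (1, -2, 1)/2.4495 = (0.4082, -0.8165, 0.4082).
r_{12} = e_1·w_2 = -2.4495.
u_2 = w_2 + 2.4495·e_1 = (1.0000, 1.0000, 1.0000).
‖u_2‖ = 1.7321, so e_2 = (0.5774, 0.5774, 0.5774).
r_{13} = e_1·w_3 = 0.0000; r_{23} = e_2·w_3 = 0.0000.
u_3 = w_3 + 0.0000·e_1 + 0.0000·e_2 = (-2.0000, 0.0000, 2.0000).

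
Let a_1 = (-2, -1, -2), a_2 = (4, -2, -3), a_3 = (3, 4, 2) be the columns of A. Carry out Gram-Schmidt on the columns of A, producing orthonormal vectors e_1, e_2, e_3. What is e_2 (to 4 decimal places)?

e_2 = (0.7428, -0.3714, -0.5571)

a_1 = (-2, -1, -2); ‖a_1‖ = 3.0000, so e_1 = (-0.6667, -0.3333, -0.6667).
e_1·a_2 = (-0.6667)·4 + (-0.3333)·(-2) + (-0.6667)·(-3) = 0.0000.
u_2 = a_2 + 0.0000·e_1 = (4.0000, -2.0000, -3.0000).
‖u_2‖ = 5.3852, so e_2 = (0.7428, -0.3714, -0.5571).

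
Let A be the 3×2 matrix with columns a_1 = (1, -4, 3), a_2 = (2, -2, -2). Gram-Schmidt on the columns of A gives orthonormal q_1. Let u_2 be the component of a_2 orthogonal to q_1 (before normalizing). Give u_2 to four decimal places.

u_2 = (1.8462, -1.3846, -2.4615)

a_1 = (1, -4, 3); ‖a_1‖ = 5.0990, so q_1 = (0.1961, -0.7845, 0.5883).
q_1·a_2 = 0.1961·2 + (-0.7845)·(-2) + 0.5883·(-2) = 0.7845.
u_2 = a_2 − 0.7845·q_1 = (1.8462, -1.3846, -2.4615).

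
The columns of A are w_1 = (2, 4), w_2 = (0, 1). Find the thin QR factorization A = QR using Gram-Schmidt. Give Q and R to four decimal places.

Q = [[0.4472, -0.8944], [0.8944, 0.4472]], R = [[4.4721, 0.8944], [0.0000, 0.4472]]

q_1 = w_1/‖w_1‖ = (2, 4)/4.4721 = (0.4472, 0.8944).
r_{12} = q_1·w_2 = 0.8944.
u_2 = w_2 − 0.8944·q_1 = (-0.4000, 0.2000).
‖u_2‖ = 0.4472, so q_2 = (-0.8944, 0.4472).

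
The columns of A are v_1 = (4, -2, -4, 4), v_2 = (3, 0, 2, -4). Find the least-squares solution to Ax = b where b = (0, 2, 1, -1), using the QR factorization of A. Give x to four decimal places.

e_1 = v_1/‖v_1‖ = (4, -2, -4, 4)/7.2111 = (0.5547, -0.2774, -0.5547, 0.5547).
r_{12} = e_1·v_2 = -1.6641.
u_2 = v_2 + 1.6641·e_1 = (3.9231, -0.4615, 1.0769, -3.0769).
‖u_2‖ = 5.1216, so e_2 = (0.7660, -0.0901, 0.2103, -0.6008).
Qᵀb = (-1.6641, 0.6308).
Back-substitute: x_2 = 0.6308/5.1216 = 0.1232.
x_1 = (-1.6641 + 1.6641·0.1232)/7.2111 = -0.2023.

x = (-0.2023, 0.1232)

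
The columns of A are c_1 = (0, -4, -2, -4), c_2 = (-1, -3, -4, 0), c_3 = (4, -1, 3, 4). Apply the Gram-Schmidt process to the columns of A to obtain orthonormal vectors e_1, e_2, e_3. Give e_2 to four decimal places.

e_2 = (-0.2592, -0.2016, -0.7487, 0.5759)

c_1 = (0, -4, -2, -4); ‖c_1‖ = 6.0000, so e_1 = (0.0000, -0.6667, -0.3333, -0.6667).
e_1·c_2 = 0.0000·(-1) + (-0.6667)·(-3) + (-0.3333)·(-4) + (-0.6667)·0 = 3.3333.
u_2 = c_2 − 3.3333·e_1 = (-1.0000, -0.7778, -2.8889, 2.2222).
‖u_2‖ = 3.8586, so e_2 = (-0.2592, -0.2016, -0.7487, 0.5759).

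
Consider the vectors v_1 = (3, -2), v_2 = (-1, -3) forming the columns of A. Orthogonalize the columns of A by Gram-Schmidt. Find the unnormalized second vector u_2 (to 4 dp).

u_2 = (-1.6923, -2.5385)

v_1 = (3, -2); ‖v_1‖ = 3.6056, so q_1 = (0.8321, -0.5547).
q_1·v_2 = 0.8321·(-1) + (-0.5547)·(-3) = 0.8321.
u_2 = v_2 − 0.8321·q_1 = (-1.6923, -2.5385).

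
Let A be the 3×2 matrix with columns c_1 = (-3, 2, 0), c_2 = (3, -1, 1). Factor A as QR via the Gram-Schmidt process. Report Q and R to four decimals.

Q = [[-0.8321, 0.3548], [0.5547, 0.5322], [0.0000, 0.7687]], R = [[3.6056, -3.0509], [0.0000, 1.3009]]

c_1 = (-3, 2, 0); ‖c_1‖ = 3.6056, so e_1 = (-0.8321, 0.5547, 0.0000).
e_1·c_2 = (-0.8321)·3 + 0.5547·(-1) + 0.0000·1 = -3.0509.
u_2 = c_2 + 3.0509·e_1 = (0.4615, 0.6923, 1.0000).
‖u_2‖ = 1.3009, so e_2 = (0.3548, 0.5322, 0.7687).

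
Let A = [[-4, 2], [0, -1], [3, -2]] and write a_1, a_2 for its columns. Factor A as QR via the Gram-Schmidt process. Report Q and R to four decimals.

a_1 = (-4, 0, 3); ‖a_1‖ = 5.0000, so e_1 = (-0.8000, 0.0000, 0.6000).
e_1·a_2 = (-0.8000)·2 + 0.0000·(-1) + 0.6000·(-2) = -2.8000.
u_2 = a_2 + 2.8000·e_1 = (-0.2400, -1.0000, -0.3200).
‖u_2‖ = 1.0770, so e_2 = (-0.2228, -0.9285, -0.2971).

Q = [[-0.8000, -0.2228], [0.0000, -0.9285], [0.6000, -0.2971]], R = [[5.0000, -2.8000], [0.0000, 1.0770]]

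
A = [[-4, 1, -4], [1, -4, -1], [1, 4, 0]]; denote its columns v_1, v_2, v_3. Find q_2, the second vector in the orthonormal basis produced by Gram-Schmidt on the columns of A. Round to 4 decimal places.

q_2 = (0.0196, -0.6667, 0.7451)

v_1 = (-4, 1, 1); ‖v_1‖ = 4.2426, so q_1 = (-0.9428, 0.2357, 0.2357).
q_1·v_2 = (-0.9428)·1 + 0.2357·(-4) + 0.2357·4 = -0.9428.
u_2 = v_2 + 0.9428·q_1 = (0.1111, -3.7778, 4.2222).
‖u_2‖ = 5.6667, so q_2 = (0.0196, -0.6667, 0.7451).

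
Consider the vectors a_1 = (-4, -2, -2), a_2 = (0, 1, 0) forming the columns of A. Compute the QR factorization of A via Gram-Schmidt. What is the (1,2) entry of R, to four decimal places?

a_1 = (-4, -2, -2); ‖a_1‖ = 4.8990, so e_1 = (-0.8165, -0.4082, -0.4082).
r_{12} = e_1·a_2 = -0.4082.

r_{12} = -0.4082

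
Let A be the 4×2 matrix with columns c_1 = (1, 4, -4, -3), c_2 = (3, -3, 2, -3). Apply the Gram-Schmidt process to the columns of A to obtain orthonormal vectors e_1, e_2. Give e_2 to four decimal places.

e_2 = (0.5877, -0.4122, 0.2280, -0.6578)

c_1 = (1, 4, -4, -3); ‖c_1‖ = 6.4807, so e_1 = (0.1543, 0.6172, -0.6172, -0.4629).
e_1·c_2 = 0.1543·3 + 0.6172·(-3) + (-0.6172)·2 + (-0.4629)·(-3) = -1.2344.
u_2 = c_2 + 1.2344·e_1 = (3.1905, -2.2381, 1.2381, -3.5714).
‖u_2‖ = 5.4292, so e_2 = (0.5877, -0.4122, 0.2280, -0.6578).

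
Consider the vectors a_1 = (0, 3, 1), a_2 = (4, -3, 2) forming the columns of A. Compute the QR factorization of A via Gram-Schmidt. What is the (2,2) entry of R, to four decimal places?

a_1 = (0, 3, 1); ‖a_1‖ = 3.1623, so e_1 = (0.0000, 0.9487, 0.3162).
e_1·a_2 = 0.0000·4 + 0.9487·(-3) + 0.3162·2 = -2.2136.
u_2 = a_2 + 2.2136·e_1 = (4.0000, -0.9000, 2.7000).
r_{22} = ‖u_2‖ = 4.9092.

r_{22} = 4.9092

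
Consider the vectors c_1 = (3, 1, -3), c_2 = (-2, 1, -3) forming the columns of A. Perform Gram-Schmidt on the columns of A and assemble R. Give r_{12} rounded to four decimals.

r_{12} = 0.9177

e_1 = c_1/‖c_1‖ = (3, 1, -3)/4.3589 = (0.6882, 0.2294, -0.6882).
r_{12} = e_1·c_2 = 0.9177.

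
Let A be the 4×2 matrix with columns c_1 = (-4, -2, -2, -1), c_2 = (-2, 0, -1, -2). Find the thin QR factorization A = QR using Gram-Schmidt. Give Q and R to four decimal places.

c_1 = (-4, -2, -2, -1); ‖c_1‖ = 5.0000, so e_1 = (-0.8000, -0.4000, -0.4000, -0.2000).
e_1·c_2 = (-0.8000)·(-2) + (-0.4000)·0 + (-0.4000)·(-1) + (-0.2000)·(-2) = 2.4000.
u_2 = c_2 − 2.4000·e_1 = (-0.0800, 0.9600, -0.0400, -1.5200).
‖u_2‖ = 1.8000, so e_2 = (-0.0444, 0.5333, -0.0222, -0.8444).

Q = [[-0.8000, -0.0444], [-0.4000, 0.5333], [-0.4000, -0.0222], [-0.2000, -0.8444]], R = [[5.0000, 2.4000], [0.0000, 1.8000]]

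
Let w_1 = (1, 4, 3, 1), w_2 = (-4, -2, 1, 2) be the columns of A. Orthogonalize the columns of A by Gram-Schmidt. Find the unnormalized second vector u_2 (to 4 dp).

q_1 = w_1/‖w_1‖ = (1, 4, 3, 1)/5.1962 = (0.1925, 0.7698, 0.5774, 0.1925).
r_{12} = q_1·w_2 = -1.3472.
u_2 = w_2 + 1.3472·q_1 = (-3.7407, -0.9630, 1.7778, 2.2593).

u_2 = (-3.7407, -0.9630, 1.7778, 2.2593)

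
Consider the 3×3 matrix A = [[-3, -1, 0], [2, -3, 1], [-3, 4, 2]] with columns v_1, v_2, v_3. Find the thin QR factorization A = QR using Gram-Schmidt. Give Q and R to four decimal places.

v_1 = (-3, 2, -3); ‖v_1‖ = 4.6904, so q_1 = (-0.6396, 0.4264, -0.6396).
q_1·v_2 = (-0.6396)·(-1) + 0.4264·(-3) + (-0.6396)·4 = -3.1980.
u_2 = v_2 + 3.1980·q_1 = (-3.0455, -1.6364, 1.9545).
‖u_2‖ = 3.9715, so q_2 = (-0.7668, -0.4120, 0.4921).
q_1·v_3 = (-0.6396)·0 + 0.4264·1 + (-0.6396)·2 = -0.8528; q_2·v_3 = (-0.7668)·0 + (-0.4120)·1 + 0.4921·2 = 0.5723.
u_3 = v_3 + 0.8528·q_1 − 0.5723·q_2 = (-0.1066, 1.5994, 1.1729).
‖u_3‖ = 1.9863, so q_3 = (-0.0537, 0.8052, 0.5905).

Q = [[-0.6396, -0.7668, -0.0537], [0.4264, -0.4120, 0.8052], [-0.6396, 0.4921, 0.5905]], R = [[4.6904, -3.1980, -0.8528], [0.0000, 3.9715, 0.5723], [0.0000, 0.0000, 1.9863]]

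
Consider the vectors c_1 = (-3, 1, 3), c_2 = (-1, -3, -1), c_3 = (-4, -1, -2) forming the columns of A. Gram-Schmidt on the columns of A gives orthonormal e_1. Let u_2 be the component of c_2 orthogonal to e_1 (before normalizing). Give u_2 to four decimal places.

u_2 = (-1.4737, -2.8421, -0.5263)

c_1 = (-3, 1, 3); ‖c_1‖ = 4.3589, so e_1 = (-0.6882, 0.2294, 0.6882).
e_1·c_2 = (-0.6882)·(-1) + 0.2294·(-3) + 0.6882·(-1) = -0.6882.
u_2 = c_2 + 0.6882·e_1 = (-1.4737, -2.8421, -0.5263).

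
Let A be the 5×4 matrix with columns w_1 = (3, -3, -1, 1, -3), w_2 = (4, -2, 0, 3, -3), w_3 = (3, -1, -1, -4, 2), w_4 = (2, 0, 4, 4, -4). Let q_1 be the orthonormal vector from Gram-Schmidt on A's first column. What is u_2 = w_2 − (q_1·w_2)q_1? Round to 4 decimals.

u_2 = (0.8966, 1.1034, 1.0345, 1.9655, 0.1034)

q_1 = w_1/‖w_1‖ = (3, -3, -1, 1, -3)/5.3852 = (0.5571, -0.5571, -0.1857, 0.1857, -0.5571).
r_{12} = q_1·w_2 = 5.5709.
u_2 = w_2 − 5.5709·q_1 = (0.8966, 1.1034, 1.0345, 1.9655, 0.1034).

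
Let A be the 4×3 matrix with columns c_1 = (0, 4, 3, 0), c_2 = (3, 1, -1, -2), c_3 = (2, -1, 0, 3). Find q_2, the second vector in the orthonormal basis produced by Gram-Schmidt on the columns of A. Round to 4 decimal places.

q_1 = c_1/‖c_1‖ = (0, 4, 3, 0)/5.0000 = (0.0000, 0.8000, 0.6000, 0.0000).
r_{12} = q_1·c_2 = 0.2000.
u_2 = c_2 − 0.2000·q_1 = (3.0000, 0.8400, -1.1200, -2.0000).
‖u_2‖ = 3.8678, so q_2 = (0.7756, 0.2172, -0.2896, -0.5171).

q_2 = (0.7756, 0.2172, -0.2896, -0.5171)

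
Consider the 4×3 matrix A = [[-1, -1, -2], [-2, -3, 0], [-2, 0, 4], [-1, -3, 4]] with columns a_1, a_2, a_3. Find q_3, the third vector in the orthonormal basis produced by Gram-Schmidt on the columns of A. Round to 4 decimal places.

q_3 = (-0.5883, -0.3922, 0.3922, 0.5883)

a_1 = (-1, -2, -2, -1); ‖a_1‖ = 3.1623, so q_1 = (-0.3162, -0.6325, -0.6325, -0.3162).
q_1·a_2 = (-0.3162)·(-1) + (-0.6325)·(-3) + (-0.6325)·0 + (-0.3162)·(-3) = 3.1623.
u_2 = a_2 − 3.1623·q_1 = (0.0000, -1.0000, 2.0000, -2.0000).
‖u_2‖ = 3.0000, so q_2 = (0.0000, -0.3333, 0.6667, -0.6667).
q_1·a_3 = (-0.3162)·(-2) + (-0.6325)·0 + (-0.6325)·4 + (-0.3162)·4 = -3.1623; q_2·a_3 = 0.0000·(-2) + (-0.3333)·0 + 0.6667·4 + (-0.6667)·4 = 0.0000.
u_3 = a_3 + 3.1623·q_1 + 0.0000·q_2 = (-3.0000, -2.0000, 2.0000, 3.0000).
‖u_3‖ = 5.0990, so q_3 = (-0.5883, -0.3922, 0.3922, 0.5883).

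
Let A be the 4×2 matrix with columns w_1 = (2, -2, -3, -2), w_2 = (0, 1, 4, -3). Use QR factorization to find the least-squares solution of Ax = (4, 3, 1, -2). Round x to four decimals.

x = (0.3776, 0.6162)

w_1 = (2, -2, -3, -2); ‖w_1‖ = 4.5826, so e_1 = (0.4364, -0.4364, -0.6547, -0.4364).
e_1·w_2 = 0.4364·0 + (-0.4364)·1 + (-0.6547)·4 + (-0.4364)·(-3) = -1.7457.
u_2 = w_2 + 1.7457·e_1 = (0.7619, 0.2381, 2.8571, -3.7619).
‖u_2‖ = 4.7909, so e_2 = (0.1590, 0.0497, 0.5964, -0.7852).
Qᵀb = (0.6547, 2.9520).
Back-substitute: x_2 = 2.9520/4.7909 = 0.6162.
x_1 = (0.6547 + 1.7457·0.6162)/4.5826 = 0.3776.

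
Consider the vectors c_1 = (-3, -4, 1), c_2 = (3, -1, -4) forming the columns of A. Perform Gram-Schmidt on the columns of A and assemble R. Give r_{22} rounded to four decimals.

c_1 = (-3, -4, 1); ‖c_1‖ = 5.0990, so e_1 = (-0.5883, -0.7845, 0.1961).
e_1·c_2 = (-0.5883)·3 + (-0.7845)·(-1) + 0.1961·(-4) = -1.7650.
u_2 = c_2 + 1.7650·e_1 = (1.9615, -2.3846, -3.6538).
r_{22} = ‖u_2‖ = 4.7838.

r_{22} = 4.7838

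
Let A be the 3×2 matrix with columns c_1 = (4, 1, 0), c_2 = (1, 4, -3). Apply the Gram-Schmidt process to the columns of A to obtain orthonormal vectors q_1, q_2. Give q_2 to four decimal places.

c_1 = (4, 1, 0); ‖c_1‖ = 4.1231, so q_1 = (0.9701, 0.2425, 0.0000).
q_1·c_2 = 0.9701·1 + 0.2425·4 + 0.0000·(-3) = 1.9403.
u_2 = c_2 − 1.9403·q_1 = (-0.8824, 3.5294, -3.0000).
‖u_2‖ = 4.7154, so q_2 = (-0.1871, 0.7485, -0.6362).

q_2 = (-0.1871, 0.7485, -0.6362)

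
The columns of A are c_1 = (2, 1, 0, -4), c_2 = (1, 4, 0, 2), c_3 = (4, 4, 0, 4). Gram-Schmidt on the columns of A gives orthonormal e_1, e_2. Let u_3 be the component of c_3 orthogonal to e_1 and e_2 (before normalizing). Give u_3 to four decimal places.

u_3 = (2.8009, -1.2449, 0.0000, 1.0892)

c_1 = (2, 1, 0, -4); ‖c_1‖ = 4.5826, so e_1 = (0.4364, 0.2182, 0.0000, -0.8729).
e_1·c_2 = 0.4364·1 + 0.2182·4 + 0.0000·0 + (-0.8729)·2 = -0.4364.
u_2 = c_2 + 0.4364·e_1 = (1.1905, 4.0952, 0.0000, 1.6190).
‖u_2‖ = 4.5617, so e_2 = (0.2610, 0.8977, 0.0000, 0.3549).
e_1·c_3 = 0.4364·4 + 0.2182·4 + 0.0000·0 + (-0.8729)·4 = -0.8729; e_2·c_3 = 0.2610·4 + 0.8977·4 + 0.0000·0 + 0.3549·4 = 6.0545.
u_3 = c_3 + 0.8729·e_1 − 6.0545·e_2 = (2.8009, -1.2449, 0.0000, 1.0892).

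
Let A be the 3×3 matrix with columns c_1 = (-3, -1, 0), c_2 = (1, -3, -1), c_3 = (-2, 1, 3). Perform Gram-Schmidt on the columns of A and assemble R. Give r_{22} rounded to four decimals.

c_1 = (-3, -1, 0); ‖c_1‖ = 3.1623, so q_1 = (-0.9487, -0.3162, 0.0000).
q_1·c_2 = (-0.9487)·1 + (-0.3162)·(-3) + 0.0000·(-1) = 0.0000.
u_2 = c_2 − 0.0000·q_1 = (1.0000, -3.0000, -1.0000).
r_{22} = ‖u_2‖ = 3.3166.

r_{22} = 3.3166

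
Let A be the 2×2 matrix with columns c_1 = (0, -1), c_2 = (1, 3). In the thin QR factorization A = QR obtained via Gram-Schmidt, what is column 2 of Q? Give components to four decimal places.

c_1 = (0, -1); ‖c_1‖ = 1.0000, so q_1 = (0.0000, -1.0000).
q_1·c_2 = 0.0000·1 + (-1.0000)·3 = -3.0000.
u_2 = c_2 + 3.0000·q_1 = (1.0000, 0.0000).
‖u_2‖ = 1.0000, so q_2 = (1.0000, 0.0000).

q_2 = (1.0000, 0.0000)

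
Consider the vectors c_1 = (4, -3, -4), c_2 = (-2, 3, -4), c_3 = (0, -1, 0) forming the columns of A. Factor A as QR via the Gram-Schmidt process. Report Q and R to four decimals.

e_1 = c_1/‖c_1‖ = (4, -3, -4)/6.4031 = (0.6247, -0.4685, -0.6247).
r_{12} = e_1·c_2 = -0.1562.
u_2 = c_2 + 0.1562·e_1 = (-1.9024, 2.9268, -4.0976).
‖u_2‖ = 5.3829, so e_2 = (-0.3534, 0.5437, -0.7612).
r_{13} = e_1·c_3 = 0.4685; r_{23} = e_2·c_3 = -0.5437.
u_3 = c_3 − 0.4685·e_1 + 0.5437·e_2 = (-0.4848, -0.4848, -0.1212).
‖u_3‖ = 0.6963, so e_3 = (-0.6963, -0.6963, -0.1741).

Q = [[0.6247, -0.3534, -0.6963], [-0.4685, 0.5437, -0.6963], [-0.6247, -0.7612, -0.1741]], R = [[6.4031, -0.1562, 0.4685], [0.0000, 5.3829, -0.5437], [0.0000, 0.0000, 0.6963]]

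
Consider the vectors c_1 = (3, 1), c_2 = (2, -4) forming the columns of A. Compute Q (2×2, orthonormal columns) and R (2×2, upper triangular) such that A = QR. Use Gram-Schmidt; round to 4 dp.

Q = [[0.9487, 0.3162], [0.3162, -0.9487]], R = [[3.1623, 0.6325], [0.0000, 4.4272]]

c_1 = (3, 1); ‖c_1‖ = 3.1623, so e_1 = (0.9487, 0.3162).
e_1·c_2 = 0.9487·2 + 0.3162·(-4) = 0.6325.
u_2 = c_2 − 0.6325·e_1 = (1.4000, -4.2000).
‖u_2‖ = 4.4272, so e_2 = (0.3162, -0.9487).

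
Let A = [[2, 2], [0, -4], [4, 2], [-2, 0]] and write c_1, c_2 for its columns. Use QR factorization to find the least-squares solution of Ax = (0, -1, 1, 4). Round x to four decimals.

c_1 = (2, 0, 4, -2); ‖c_1‖ = 4.8990, so q_1 = (0.4082, 0.0000, 0.8165, -0.4082).
q_1·c_2 = 0.4082·2 + 0.0000·(-4) + 0.8165·2 + (-0.4082)·0 = 2.4495.
u_2 = c_2 − 2.4495·q_1 = (1.0000, -4.0000, 0.0000, 1.0000).
‖u_2‖ = 4.2426, so q_2 = (0.2357, -0.9428, 0.0000, 0.2357).
Qᵀb = (-0.8165, 1.8856).
Back-substitute: x_2 = 1.8856/4.2426 = 0.4444.
x_1 = (-0.8165 − 2.4495·0.4444)/4.8990 = -0.3889.

x = (-0.3889, 0.4444)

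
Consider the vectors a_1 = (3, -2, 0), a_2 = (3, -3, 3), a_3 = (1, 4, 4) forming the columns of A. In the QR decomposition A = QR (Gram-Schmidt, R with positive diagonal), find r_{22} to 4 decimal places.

r_{22} = 3.1132

a_1 = (3, -2, 0); ‖a_1‖ = 3.6056, so q_1 = (0.8321, -0.5547, 0.0000).
q_1·a_2 = 0.8321·3 + (-0.5547)·(-3) + 0.0000·3 = 4.1603.
u_2 = a_2 − 4.1603·q_1 = (-0.4615, -0.6923, 3.0000).
r_{22} = ‖u_2‖ = 3.1132.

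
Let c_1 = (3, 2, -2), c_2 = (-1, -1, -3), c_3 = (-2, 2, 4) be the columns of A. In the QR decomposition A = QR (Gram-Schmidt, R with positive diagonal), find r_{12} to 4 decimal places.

r_{12} = 0.2425

c_1 = (3, 2, -2); ‖c_1‖ = 4.1231, so e_1 = (0.7276, 0.4851, -0.4851).
r_{12} = e_1·c_2 = 0.2425.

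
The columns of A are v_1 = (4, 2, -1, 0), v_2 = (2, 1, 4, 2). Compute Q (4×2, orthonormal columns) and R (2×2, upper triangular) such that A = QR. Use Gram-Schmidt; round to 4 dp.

Q = [[0.8729, 0.1776], [0.4364, 0.0888], [-0.2182, 0.8881], [0.0000, 0.4145]], R = [[4.5826, 1.3093], [0.0000, 4.8255]]

v_1 = (4, 2, -1, 0); ‖v_1‖ = 4.5826, so e_1 = (0.8729, 0.4364, -0.2182, 0.0000).
e_1·v_2 = 0.8729·2 + 0.4364·1 + (-0.2182)·4 + 0.0000·2 = 1.3093.
u_2 = v_2 − 1.3093·e_1 = (0.8571, 0.4286, 4.2857, 2.0000).
‖u_2‖ = 4.8255, so e_2 = (0.1776, 0.0888, 0.8881, 0.4145).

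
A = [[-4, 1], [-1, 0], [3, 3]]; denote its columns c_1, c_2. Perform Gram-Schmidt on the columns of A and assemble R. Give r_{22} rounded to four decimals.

c_1 = (-4, -1, 3); ‖c_1‖ = 5.0990, so q_1 = (-0.7845, -0.1961, 0.5883).
q_1·c_2 = (-0.7845)·1 + (-0.1961)·0 + 0.5883·3 = 0.9806.
u_2 = c_2 − 0.9806·q_1 = (1.7692, 0.1923, 2.4231).
r_{22} = ‖u_2‖ = 3.0064.

r_{22} = 3.0064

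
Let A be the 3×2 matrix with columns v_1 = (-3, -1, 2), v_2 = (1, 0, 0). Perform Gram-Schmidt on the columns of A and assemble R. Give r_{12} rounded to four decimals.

q_1 = v_1/‖v_1‖ = (-3, -1, 2)/3.7417 = (-0.8018, -0.2673, 0.5345).
r_{12} = q_1·v_2 = -0.8018.

r_{12} = -0.8018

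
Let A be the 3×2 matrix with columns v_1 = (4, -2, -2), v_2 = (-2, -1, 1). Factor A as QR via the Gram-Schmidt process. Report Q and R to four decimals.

e_1 = v_1/‖v_1‖ = (4, -2, -2)/4.8990 = (0.8165, -0.4082, -0.4082).
r_{12} = e_1·v_2 = -1.6330.
u_2 = v_2 + 1.6330·e_1 = (-0.6667, -1.6667, 0.3333).
‖u_2‖ = 1.8257, so e_2 = (-0.3651, -0.9129, 0.1826).

Q = [[0.8165, -0.3651], [-0.4082, -0.9129], [-0.4082, 0.1826]], R = [[4.8990, -1.6330], [0.0000, 1.8257]]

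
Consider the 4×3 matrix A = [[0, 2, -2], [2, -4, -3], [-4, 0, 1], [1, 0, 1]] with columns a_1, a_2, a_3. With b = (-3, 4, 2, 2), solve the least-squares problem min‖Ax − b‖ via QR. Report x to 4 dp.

x = (-0.2313, -1.3776, 0.4626)

a_1 = (0, 2, -4, 1); ‖a_1‖ = 4.5826, so q_1 = (0.0000, 0.4364, -0.8729, 0.2182).
q_1·a_2 = 0.0000·2 + 0.4364·(-4) + (-0.8729)·0 + 0.2182·0 = -1.7457.
u_2 = a_2 + 1.7457·q_1 = (2.0000, -3.2381, -1.5238, 0.3810).
‖u_2‖ = 4.1173, so q_2 = (0.4858, -0.7865, -0.3701, 0.0925).
q_1·a_3 = 0.0000·(-2) + 0.4364·(-3) + (-0.8729)·1 + 0.2182·1 = -1.9640; q_2·a_3 = 0.4858·(-2) + (-0.7865)·(-3) + (-0.3701)·1 + 0.0925·1 = 1.1103.
u_3 = a_3 + 1.9640·q_1 − 1.1103·q_2 = (-2.5393, -1.2697, -0.3034, 1.3258).
‖u_3‖ = 3.1480, so q_3 = (-0.8066, -0.4033, -0.0964, 0.4212).
Qᵀb = (0.4364, -5.1582, 1.4562).
Back-substitute: x_3 = 1.4562/3.1480 = 0.4626.
x_2 = (-5.1582 − 1.1103·0.4626)/4.1173 = -1.3776.
x_1 = (0.4364 + 1.7457·(-1.3776) + 1.9640·0.4626)/4.5826 = -0.2313.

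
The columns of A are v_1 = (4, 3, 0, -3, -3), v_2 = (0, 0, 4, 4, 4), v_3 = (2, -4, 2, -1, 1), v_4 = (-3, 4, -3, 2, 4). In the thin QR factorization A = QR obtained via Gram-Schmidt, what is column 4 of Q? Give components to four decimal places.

e_4 = (0.2145, 0.1626, -0.4486, -0.3351, 0.7836)

v_1 = (4, 3, 0, -3, -3); ‖v_1‖ = 6.5574, so e_1 = (0.6100, 0.4575, 0.0000, -0.4575, -0.4575).
e_1·v_2 = 0.6100·0 + 0.4575·0 + 0.0000·4 + (-0.4575)·4 + (-0.4575)·4 = -3.6600.
u_2 = v_2 + 3.6600·e_1 = (2.2326, 1.6744, 4.0000, 2.3256, 2.3256).
‖u_2‖ = 5.8826, so e_2 = (0.3795, 0.2846, 0.6800, 0.3953, 0.3953).
e_1·v_3 = 0.6100·2 + 0.4575·(-4) + 0.0000·2 + (-0.4575)·(-1) + (-0.4575)·1 = -0.6100; e_2·v_3 = 0.3795·2 + 0.2846·(-4) + 0.6800·2 + 0.3953·(-1) + 0.3953·1 = 0.9804.
u_3 = v_3 + 0.6100·e_1 − 0.9804·e_2 = (2.0000, -4.0000, 1.3333, -1.6667, 0.3333).
‖u_3‖ = 4.9666, so e_3 = (0.4027, -0.8054, 0.2685, -0.3356, 0.0671).
e_1·v_4 = 0.6100·(-3) + 0.4575·4 + 0.0000·(-3) + (-0.4575)·2 + (-0.4575)·4 = -2.7450; e_2·v_4 = 0.3795·(-3) + 0.2846·4 + 0.6800·(-3) + 0.3953·2 + 0.3953·4 = 0.3321; e_3·v_4 = 0.4027·(-3) + (-0.8054)·4 + 0.2685·(-3) + (-0.3356)·2 + 0.0671·4 = -5.6377.
u_4 = v_4 + 2.7450·e_1 − 0.3321·e_2 + 5.6377·e_3 = (0.8187, 0.6207, -1.7123, -1.2790, 2.9913).
‖u_4‖ = 3.8172, so e_4 = (0.2145, 0.1626, -0.4486, -0.3351, 0.7836).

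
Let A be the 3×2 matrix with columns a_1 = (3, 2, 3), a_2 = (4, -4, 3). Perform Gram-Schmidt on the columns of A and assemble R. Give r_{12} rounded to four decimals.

r_{12} = 2.7716

a_1 = (3, 2, 3); ‖a_1‖ = 4.6904, so e_1 = (0.6396, 0.4264, 0.6396).
r_{12} = e_1·a_2 = 2.7716.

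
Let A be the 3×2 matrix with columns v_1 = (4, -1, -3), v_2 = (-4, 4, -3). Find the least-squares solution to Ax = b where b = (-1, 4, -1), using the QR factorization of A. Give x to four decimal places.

v_1 = (4, -1, -3); ‖v_1‖ = 5.0990, so e_1 = (0.7845, -0.1961, -0.5883).
e_1·v_2 = 0.7845·(-4) + (-0.1961)·4 + (-0.5883)·(-3) = -2.1573.
u_2 = v_2 + 2.1573·e_1 = (-2.3077, 3.5769, -4.2692).
‖u_2‖ = 6.0288, so e_2 = (-0.3828, 0.5933, -0.7081).
Qᵀb = (-0.9806, 3.4642).
Back-substitute: x_2 = 3.4642/6.0288 = 0.5746.
x_1 = (-0.9806 + 2.1573·0.5746)/5.0990 = 0.0508.

x = (0.0508, 0.5746)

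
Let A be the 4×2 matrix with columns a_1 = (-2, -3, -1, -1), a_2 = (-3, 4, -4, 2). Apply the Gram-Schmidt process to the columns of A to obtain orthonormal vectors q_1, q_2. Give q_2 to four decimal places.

q_2 = (-0.5331, 0.4828, -0.6437, 0.2615)

a_1 = (-2, -3, -1, -1); ‖a_1‖ = 3.8730, so q_1 = (-0.5164, -0.7746, -0.2582, -0.2582).
q_1·a_2 = (-0.5164)·(-3) + (-0.7746)·4 + (-0.2582)·(-4) + (-0.2582)·2 = -1.0328.
u_2 = a_2 + 1.0328·q_1 = (-3.5333, 3.2000, -4.2667, 1.7333).
‖u_2‖ = 6.6282, so q_2 = (-0.5331, 0.4828, -0.6437, 0.2615).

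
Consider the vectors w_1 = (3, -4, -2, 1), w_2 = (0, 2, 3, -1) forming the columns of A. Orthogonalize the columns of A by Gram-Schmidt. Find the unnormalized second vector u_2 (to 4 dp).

w_1 = (3, -4, -2, 1); ‖w_1‖ = 5.4772, so e_1 = (0.5477, -0.7303, -0.3651, 0.1826).
e_1·w_2 = 0.5477·0 + (-0.7303)·2 + (-0.3651)·3 + 0.1826·(-1) = -2.7386.
u_2 = w_2 + 2.7386·e_1 = (1.5000, 0.0000, 2.0000, -0.5000).

u_2 = (1.5000, 0.0000, 2.0000, -0.5000)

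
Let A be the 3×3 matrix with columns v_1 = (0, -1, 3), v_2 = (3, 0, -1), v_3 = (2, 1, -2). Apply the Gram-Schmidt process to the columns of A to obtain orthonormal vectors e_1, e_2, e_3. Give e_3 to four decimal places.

e_3 = (0.1048, 0.9435, 0.3145)

e_1 = v_1/‖v_1‖ = (0, -1, 3)/3.1623 = (0.0000, -0.3162, 0.9487).
r_{12} = e_1·v_2 = -0.9487.
u_2 = v_2 + 0.9487·e_1 = (3.0000, -0.3000, -0.1000).
‖u_2‖ = 3.0166, so e_2 = (0.9945, -0.0994, -0.0331).
r_{13} = e_1·v_3 = -2.2136; r_{23} = e_2·v_3 = 1.9558.
u_3 = v_3 + 2.2136·e_1 − 1.9558·e_2 = (0.0549, 0.4945, 0.1648).
‖u_3‖ = 0.5241, so e_3 = (0.1048, 0.9435, 0.3145).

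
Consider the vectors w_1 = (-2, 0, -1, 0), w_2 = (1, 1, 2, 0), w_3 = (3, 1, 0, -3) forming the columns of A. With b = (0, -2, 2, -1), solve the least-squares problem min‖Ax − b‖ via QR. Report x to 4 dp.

x = (-0.4444, 0.1111, -0.1111)

w_1 = (-2, 0, -1, 0); ‖w_1‖ = 2.2361, so e_1 = (-0.8944, 0.0000, -0.4472, 0.0000).
e_1·w_2 = (-0.8944)·1 + 0.0000·1 + (-0.4472)·2 + 0.0000·0 = -1.7889.
u_2 = w_2 + 1.7889·e_1 = (-0.6000, 1.0000, 1.2000, 0.0000).
‖u_2‖ = 1.6733, so e_2 = (-0.3586, 0.5976, 0.7171, 0.0000).
e_1·w_3 = (-0.8944)·3 + 0.0000·1 + (-0.4472)·0 + 0.0000·(-3) = -2.6833; e_2·w_3 = (-0.3586)·3 + 0.5976·1 + 0.7171·0 + 0.0000·(-3) = -0.4781.
u_3 = w_3 + 2.6833·e_1 + 0.4781·e_2 = (0.4286, 1.2857, -0.8571, -3.0000).
‖u_3‖ = 3.4017, so e_3 = (0.1260, 0.3780, -0.2520, -0.8819).
Qᵀb = (-0.8944, 0.2390, -0.3780).
Back-substitute: x_3 = -0.3780/3.4017 = -0.1111.
x_2 = (0.2390 + 0.4781·(-0.1111))/1.6733 = 0.1111.
x_1 = (-0.8944 + 1.7889·0.1111 + 2.6833·(-0.1111))/2.2361 = -0.4444.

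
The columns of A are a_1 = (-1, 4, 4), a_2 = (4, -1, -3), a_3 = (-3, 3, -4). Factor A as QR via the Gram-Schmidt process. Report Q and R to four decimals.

a_1 = (-1, 4, 4); ‖a_1‖ = 5.7446, so q_1 = (-0.1741, 0.6963, 0.6963).
q_1·a_2 = (-0.1741)·4 + 0.6963·(-1) + 0.6963·(-3) = -3.4816.
u_2 = a_2 + 3.4816·q_1 = (3.3939, 1.4242, -0.5758).
‖u_2‖ = 3.7254, so q_2 = (0.9110, 0.3823, -0.1545).
q_1·a_3 = (-0.1741)·(-3) + 0.6963·3 + 0.6963·(-4) = -0.1741; q_2·a_3 = 0.9110·(-3) + 0.3823·3 + (-0.1545)·(-4) = -0.9680.
u_3 = a_3 + 0.1741·q_1 + 0.9680·q_2 = (-2.1485, 3.4913, -4.0284).
‖u_3‖ = 5.7474, so q_3 = (-0.3738, 0.6075, -0.7009).

Q = [[-0.1741, 0.9110, -0.3738], [0.6963, 0.3823, 0.6075], [0.6963, -0.1545, -0.7009]], R = [[5.7446, -3.4816, -0.1741], [0.0000, 3.7254, -0.9680], [0.0000, 0.0000, 5.7474]]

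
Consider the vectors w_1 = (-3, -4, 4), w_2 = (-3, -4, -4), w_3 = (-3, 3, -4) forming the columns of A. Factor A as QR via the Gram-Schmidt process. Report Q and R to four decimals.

w_1 = (-3, -4, 4); ‖w_1‖ = 6.4031, so q_1 = (-0.4685, -0.6247, 0.6247).
q_1·w_2 = (-0.4685)·(-3) + (-0.6247)·(-4) + 0.6247·(-4) = 1.4056.
u_2 = w_2 − 1.4056·q_1 = (-2.3415, -3.1220, -4.8780).
‖u_2‖ = 6.2470, so q_2 = (-0.3748, -0.4998, -0.7809).
q_1·w_3 = (-0.4685)·(-3) + (-0.6247)·3 + 0.6247·(-4) = -2.9673; q_2·w_3 = (-0.3748)·(-3) + (-0.4998)·3 + (-0.7809)·(-4) = 2.7487.
u_3 = w_3 + 2.9673·q_1 − 2.7487·q_2 = (-3.3600, 2.5200, 0.0000).
‖u_3‖ = 4.2000, so q_3 = (-0.8000, 0.6000, 0.0000).

Q = [[-0.4685, -0.3748, -0.8000], [-0.6247, -0.4998, 0.6000], [0.6247, -0.7809, 0.0000]], R = [[6.4031, 1.4056, -2.9673], [0.0000, 6.2470, 2.7487], [0.0000, 0.0000, 4.2000]]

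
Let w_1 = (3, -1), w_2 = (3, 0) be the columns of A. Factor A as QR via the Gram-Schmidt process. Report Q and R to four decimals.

w_1 = (3, -1); ‖w_1‖ = 3.1623, so e_1 = (0.9487, -0.3162).
e_1·w_2 = 0.9487·3 + (-0.3162)·0 = 2.8460.
u_2 = w_2 − 2.8460·e_1 = (0.3000, 0.9000).
‖u_2‖ = 0.9487, so e_2 = (0.3162, 0.9487).

Q = [[0.9487, 0.3162], [-0.3162, 0.9487]], R = [[3.1623, 2.8460], [0.0000, 0.9487]]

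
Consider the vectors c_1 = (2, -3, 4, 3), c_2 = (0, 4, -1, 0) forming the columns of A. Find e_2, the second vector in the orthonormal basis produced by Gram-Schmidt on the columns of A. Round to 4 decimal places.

e_2 = (0.2629, 0.8543, 0.2136, 0.3943)

c_1 = (2, -3, 4, 3); ‖c_1‖ = 6.1644, so e_1 = (0.3244, -0.4867, 0.6489, 0.4867).
e_1·c_2 = 0.3244·0 + (-0.4867)·4 + 0.6489·(-1) + 0.4867·0 = -2.5955.
u_2 = c_2 + 2.5955·e_1 = (0.8421, 2.7368, 0.6842, 1.2632).
‖u_2‖ = 3.2036, so e_2 = (0.2629, 0.8543, 0.2136, 0.3943).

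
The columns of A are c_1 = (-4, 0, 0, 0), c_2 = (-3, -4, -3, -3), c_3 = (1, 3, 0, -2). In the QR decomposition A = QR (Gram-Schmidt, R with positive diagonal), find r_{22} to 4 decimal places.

c_1 = (-4, 0, 0, 0); ‖c_1‖ = 4.0000, so q_1 = (-1.0000, 0.0000, 0.0000, 0.0000).
q_1·c_2 = (-1.0000)·(-3) + 0.0000·(-4) + 0.0000·(-3) + 0.0000·(-3) = 3.0000.
u_2 = c_2 − 3.0000·q_1 = (0.0000, -4.0000, -3.0000, -3.0000).
r_{22} = ‖u_2‖ = 5.8310.

r_{22} = 5.8310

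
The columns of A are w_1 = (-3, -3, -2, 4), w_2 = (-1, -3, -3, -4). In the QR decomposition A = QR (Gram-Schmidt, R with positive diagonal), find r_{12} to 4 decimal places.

w_1 = (-3, -3, -2, 4); ‖w_1‖ = 6.1644, so q_1 = (-0.4867, -0.4867, -0.3244, 0.6489).
r_{12} = q_1·w_2 = 0.3244.

r_{12} = 0.3244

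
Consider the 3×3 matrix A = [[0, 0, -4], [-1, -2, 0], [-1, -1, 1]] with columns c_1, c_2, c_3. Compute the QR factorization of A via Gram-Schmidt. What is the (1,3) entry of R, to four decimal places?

r_{13} = -0.7071

c_1 = (0, -1, -1); ‖c_1‖ = 1.4142, so q_1 = (0.0000, -0.7071, -0.7071).
r_{13} = q_1·c_3 = -0.7071.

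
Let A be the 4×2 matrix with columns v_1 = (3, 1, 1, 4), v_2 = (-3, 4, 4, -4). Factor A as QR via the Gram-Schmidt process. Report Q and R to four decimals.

v_1 = (3, 1, 1, 4); ‖v_1‖ = 5.1962, so e_1 = (0.5774, 0.1925, 0.1925, 0.7698).
e_1·v_2 = 0.5774·(-3) + 0.1925·4 + 0.1925·4 + 0.7698·(-4) = -3.2717.
u_2 = v_2 + 3.2717·e_1 = (-1.1111, 4.6296, 4.6296, -1.4815).
‖u_2‖ = 6.8041, so e_2 = (-0.1633, 0.6804, 0.6804, -0.2177).

Q = [[0.5774, -0.1633], [0.1925, 0.6804], [0.1925, 0.6804], [0.7698, -0.2177]], R = [[5.1962, -3.2717], [0.0000, 6.8041]]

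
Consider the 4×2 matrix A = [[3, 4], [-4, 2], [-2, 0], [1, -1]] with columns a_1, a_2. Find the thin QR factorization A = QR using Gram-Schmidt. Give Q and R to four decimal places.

a_1 = (3, -4, -2, 1); ‖a_1‖ = 5.4772, so q_1 = (0.5477, -0.7303, -0.3651, 0.1826).
q_1·a_2 = 0.5477·4 + (-0.7303)·2 + (-0.3651)·0 + 0.1826·(-1) = 0.5477.
u_2 = a_2 − 0.5477·q_1 = (3.7000, 2.4000, 0.2000, -1.1000).
‖u_2‖ = 4.5497, so q_2 = (0.8132, 0.5275, 0.0440, -0.2418).

Q = [[0.5477, 0.8132], [-0.7303, 0.5275], [-0.3651, 0.0440], [0.1826, -0.2418]], R = [[5.4772, 0.5477], [0.0000, 4.5497]]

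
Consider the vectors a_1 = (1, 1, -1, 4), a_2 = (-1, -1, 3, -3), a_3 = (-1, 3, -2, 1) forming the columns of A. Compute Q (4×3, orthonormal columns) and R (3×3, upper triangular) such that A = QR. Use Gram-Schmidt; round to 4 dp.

a_1 = (1, 1, -1, 4); ‖a_1‖ = 4.3589, so e_1 = (0.2294, 0.2294, -0.2294, 0.9177).
e_1·a_2 = 0.2294·(-1) + 0.2294·(-1) + (-0.2294)·3 + 0.9177·(-3) = -3.9001.
u_2 = a_2 + 3.9001·e_1 = (-0.1053, -0.1053, 2.1053, 0.5789).
‖u_2‖ = 2.1885, so e_2 = (-0.0481, -0.0481, 0.9620, 0.2645).
e_1·a_3 = 0.2294·(-1) + 0.2294·3 + (-0.2294)·(-2) + 0.9177·1 = 1.8353; e_2·a_3 = (-0.0481)·(-1) + (-0.0481)·3 + 0.9620·(-2) + 0.2645·1 = -1.7556.
u_3 = a_3 − 1.8353·e_1 + 1.7556·e_2 = (-1.5055, 2.4945, 0.1099, -0.2198).
‖u_3‖ = 2.9239, so e_3 = (-0.5149, 0.8531, 0.0376, -0.0752).

Q = [[0.2294, -0.0481, -0.5149], [0.2294, -0.0481, 0.8531], [-0.2294, 0.9620, 0.0376], [0.9177, 0.2645, -0.0752]], R = [[4.3589, -3.9001, 1.8353], [0.0000, 2.1885, -1.7556], [0.0000, 0.0000, 2.9239]]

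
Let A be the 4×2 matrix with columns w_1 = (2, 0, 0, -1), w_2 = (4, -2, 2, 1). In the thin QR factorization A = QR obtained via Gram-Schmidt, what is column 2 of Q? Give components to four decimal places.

e_2 = (0.3078, -0.5130, 0.5130, 0.6156)

e_1 = w_1/‖w_1‖ = (2, 0, 0, -1)/2.2361 = (0.8944, 0.0000, 0.0000, -0.4472).
r_{12} = e_1·w_2 = 3.1305.
u_2 = w_2 − 3.1305·e_1 = (1.2000, -2.0000, 2.0000, 2.4000).
‖u_2‖ = 3.8987, so e_2 = (0.3078, -0.5130, 0.5130, 0.6156).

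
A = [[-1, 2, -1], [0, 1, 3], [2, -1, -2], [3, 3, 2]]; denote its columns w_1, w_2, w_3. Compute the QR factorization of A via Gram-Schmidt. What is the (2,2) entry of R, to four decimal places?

e_1 = w_1/‖w_1‖ = (-1, 0, 2, 3)/3.7417 = (-0.2673, 0.0000, 0.5345, 0.8018).
r_{12} = e_1·w_2 = 1.3363.
u_2 = w_2 − 1.3363·e_1 = (2.3571, 1.0000, -1.7143, 1.9286).
r_{22} = ‖u_2‖ = 3.6351.

r_{22} = 3.6351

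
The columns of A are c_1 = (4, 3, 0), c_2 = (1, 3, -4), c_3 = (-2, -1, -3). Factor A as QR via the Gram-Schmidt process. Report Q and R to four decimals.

Q = [[0.8000, -0.2462, 0.5472], [0.6000, 0.3283, -0.7295], [0.0000, -0.9119, -0.4104]], R = [[5.0000, 2.6000, -2.2000], [0.0000, 4.3863, 2.8999], [0.0000, 0.0000, 0.8663]]

c_1 = (4, 3, 0); ‖c_1‖ = 5.0000, so q_1 = (0.8000, 0.6000, 0.0000).
q_1·c_2 = 0.8000·1 + 0.6000·3 + 0.0000·(-4) = 2.6000.
u_2 = c_2 − 2.6000·q_1 = (-1.0800, 1.4400, -4.0000).
‖u_2‖ = 4.3863, so q_2 = (-0.2462, 0.3283, -0.9119).
q_1·c_3 = 0.8000·(-2) + 0.6000·(-1) + 0.0000·(-3) = -2.2000; q_2·c_3 = (-0.2462)·(-2) + 0.3283·(-1) + (-0.9119)·(-3) = 2.8999.
u_3 = c_3 + 2.2000·q_1 − 2.8999·q_2 = (0.4740, -0.6320, -0.3555).
‖u_3‖ = 0.8663, so q_3 = (0.5472, -0.7295, -0.4104).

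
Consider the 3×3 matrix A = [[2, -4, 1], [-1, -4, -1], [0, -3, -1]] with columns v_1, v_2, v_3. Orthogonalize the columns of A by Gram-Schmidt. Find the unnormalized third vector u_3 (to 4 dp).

v_1 = (2, -1, 0); ‖v_1‖ = 2.2361, so e_1 = (0.8944, -0.4472, 0.0000).
e_1·v_2 = 0.8944·(-4) + (-0.4472)·(-4) + 0.0000·(-3) = -1.7889.
u_2 = v_2 + 1.7889·e_1 = (-2.4000, -4.8000, -3.0000).
‖u_2‖ = 6.1482, so e_2 = (-0.3904, -0.7807, -0.4880).
e_1·v_3 = 0.8944·1 + (-0.4472)·(-1) + 0.0000·(-1) = 1.3416; e_2·v_3 = (-0.3904)·1 + (-0.7807)·(-1) + (-0.4880)·(-1) = 0.8783.
u_3 = v_3 − 1.3416·e_1 − 0.8783·e_2 = (0.1429, 0.2857, -0.5714).

u_3 = (0.1429, 0.2857, -0.5714)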